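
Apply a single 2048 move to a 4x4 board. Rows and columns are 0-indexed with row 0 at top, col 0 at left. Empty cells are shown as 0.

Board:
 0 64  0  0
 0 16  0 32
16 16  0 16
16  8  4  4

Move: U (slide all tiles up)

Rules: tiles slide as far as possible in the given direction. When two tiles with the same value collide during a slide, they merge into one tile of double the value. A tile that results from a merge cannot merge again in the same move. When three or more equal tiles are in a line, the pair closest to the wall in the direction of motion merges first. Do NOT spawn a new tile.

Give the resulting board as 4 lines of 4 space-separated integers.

Slide up:
col 0: [0, 0, 16, 16] -> [32, 0, 0, 0]
col 1: [64, 16, 16, 8] -> [64, 32, 8, 0]
col 2: [0, 0, 0, 4] -> [4, 0, 0, 0]
col 3: [0, 32, 16, 4] -> [32, 16, 4, 0]

Answer: 32 64  4 32
 0 32  0 16
 0  8  0  4
 0  0  0  0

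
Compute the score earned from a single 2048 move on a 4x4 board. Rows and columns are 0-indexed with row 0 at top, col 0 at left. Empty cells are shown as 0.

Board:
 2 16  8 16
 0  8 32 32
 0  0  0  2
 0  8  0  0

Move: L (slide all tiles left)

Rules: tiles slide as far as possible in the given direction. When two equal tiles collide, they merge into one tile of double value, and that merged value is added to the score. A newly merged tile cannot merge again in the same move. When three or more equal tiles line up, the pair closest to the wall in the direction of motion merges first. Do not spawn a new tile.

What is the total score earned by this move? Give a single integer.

Answer: 64

Derivation:
Slide left:
row 0: [2, 16, 8, 16] -> [2, 16, 8, 16]  score +0 (running 0)
row 1: [0, 8, 32, 32] -> [8, 64, 0, 0]  score +64 (running 64)
row 2: [0, 0, 0, 2] -> [2, 0, 0, 0]  score +0 (running 64)
row 3: [0, 8, 0, 0] -> [8, 0, 0, 0]  score +0 (running 64)
Board after move:
 2 16  8 16
 8 64  0  0
 2  0  0  0
 8  0  0  0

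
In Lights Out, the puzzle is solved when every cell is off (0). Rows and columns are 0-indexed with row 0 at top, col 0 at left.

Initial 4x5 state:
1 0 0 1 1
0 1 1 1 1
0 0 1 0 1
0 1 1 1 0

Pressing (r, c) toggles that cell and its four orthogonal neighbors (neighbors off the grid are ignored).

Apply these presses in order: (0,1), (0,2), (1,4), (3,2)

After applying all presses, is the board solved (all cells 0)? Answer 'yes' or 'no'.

After press 1 at (0,1):
0 1 1 1 1
0 0 1 1 1
0 0 1 0 1
0 1 1 1 0

After press 2 at (0,2):
0 0 0 0 1
0 0 0 1 1
0 0 1 0 1
0 1 1 1 0

After press 3 at (1,4):
0 0 0 0 0
0 0 0 0 0
0 0 1 0 0
0 1 1 1 0

After press 4 at (3,2):
0 0 0 0 0
0 0 0 0 0
0 0 0 0 0
0 0 0 0 0

Lights still on: 0

Answer: yes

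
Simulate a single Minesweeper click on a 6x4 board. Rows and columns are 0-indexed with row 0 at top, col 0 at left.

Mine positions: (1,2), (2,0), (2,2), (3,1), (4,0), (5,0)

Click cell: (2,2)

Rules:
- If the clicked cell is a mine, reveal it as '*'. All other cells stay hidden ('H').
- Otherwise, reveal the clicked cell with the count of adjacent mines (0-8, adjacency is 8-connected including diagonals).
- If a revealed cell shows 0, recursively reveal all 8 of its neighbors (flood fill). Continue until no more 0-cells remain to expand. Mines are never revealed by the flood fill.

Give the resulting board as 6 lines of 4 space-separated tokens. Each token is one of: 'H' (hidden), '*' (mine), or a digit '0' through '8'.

H H H H
H H H H
H H * H
H H H H
H H H H
H H H H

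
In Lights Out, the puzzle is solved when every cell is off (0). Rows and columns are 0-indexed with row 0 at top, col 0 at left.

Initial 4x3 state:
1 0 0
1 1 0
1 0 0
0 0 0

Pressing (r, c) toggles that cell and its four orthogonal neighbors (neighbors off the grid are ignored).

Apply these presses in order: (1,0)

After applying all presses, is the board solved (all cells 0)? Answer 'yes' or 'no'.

After press 1 at (1,0):
0 0 0
0 0 0
0 0 0
0 0 0

Lights still on: 0

Answer: yes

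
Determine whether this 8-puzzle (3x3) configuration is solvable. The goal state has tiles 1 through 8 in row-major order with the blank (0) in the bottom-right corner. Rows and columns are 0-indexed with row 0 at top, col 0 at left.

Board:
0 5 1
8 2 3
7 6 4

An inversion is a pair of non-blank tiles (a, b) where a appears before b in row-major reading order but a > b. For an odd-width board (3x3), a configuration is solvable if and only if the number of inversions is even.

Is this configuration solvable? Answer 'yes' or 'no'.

Inversions (pairs i<j in row-major order where tile[i] > tile[j] > 0): 12
12 is even, so the puzzle is solvable.

Answer: yes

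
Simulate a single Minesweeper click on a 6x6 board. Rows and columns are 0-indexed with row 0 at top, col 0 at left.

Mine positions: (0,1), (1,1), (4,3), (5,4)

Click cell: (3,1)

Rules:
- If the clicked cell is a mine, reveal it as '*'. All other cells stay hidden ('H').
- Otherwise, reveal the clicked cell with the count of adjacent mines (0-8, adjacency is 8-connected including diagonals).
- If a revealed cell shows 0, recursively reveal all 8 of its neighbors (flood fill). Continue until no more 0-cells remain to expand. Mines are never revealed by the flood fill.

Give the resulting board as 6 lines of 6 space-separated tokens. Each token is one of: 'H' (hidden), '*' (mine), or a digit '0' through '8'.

H H H H H H
H H H H H H
1 1 1 H H H
0 0 1 H H H
0 0 1 H H H
0 0 1 H H H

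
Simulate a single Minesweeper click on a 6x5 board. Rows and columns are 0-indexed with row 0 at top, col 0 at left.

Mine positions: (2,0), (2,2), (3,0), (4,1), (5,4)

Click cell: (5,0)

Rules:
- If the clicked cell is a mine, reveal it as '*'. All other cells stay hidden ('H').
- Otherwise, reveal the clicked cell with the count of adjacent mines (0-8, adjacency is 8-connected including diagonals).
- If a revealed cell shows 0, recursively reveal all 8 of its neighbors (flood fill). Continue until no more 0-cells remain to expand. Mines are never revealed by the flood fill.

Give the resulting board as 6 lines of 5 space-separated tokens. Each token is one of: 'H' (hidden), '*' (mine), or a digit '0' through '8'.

H H H H H
H H H H H
H H H H H
H H H H H
H H H H H
1 H H H H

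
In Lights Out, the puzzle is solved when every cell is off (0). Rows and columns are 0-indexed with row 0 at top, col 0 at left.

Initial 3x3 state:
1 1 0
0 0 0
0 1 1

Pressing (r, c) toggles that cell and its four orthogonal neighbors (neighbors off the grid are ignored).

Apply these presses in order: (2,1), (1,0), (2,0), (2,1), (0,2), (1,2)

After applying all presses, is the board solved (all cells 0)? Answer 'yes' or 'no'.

After press 1 at (2,1):
1 1 0
0 1 0
1 0 0

After press 2 at (1,0):
0 1 0
1 0 0
0 0 0

After press 3 at (2,0):
0 1 0
0 0 0
1 1 0

After press 4 at (2,1):
0 1 0
0 1 0
0 0 1

After press 5 at (0,2):
0 0 1
0 1 1
0 0 1

After press 6 at (1,2):
0 0 0
0 0 0
0 0 0

Lights still on: 0

Answer: yes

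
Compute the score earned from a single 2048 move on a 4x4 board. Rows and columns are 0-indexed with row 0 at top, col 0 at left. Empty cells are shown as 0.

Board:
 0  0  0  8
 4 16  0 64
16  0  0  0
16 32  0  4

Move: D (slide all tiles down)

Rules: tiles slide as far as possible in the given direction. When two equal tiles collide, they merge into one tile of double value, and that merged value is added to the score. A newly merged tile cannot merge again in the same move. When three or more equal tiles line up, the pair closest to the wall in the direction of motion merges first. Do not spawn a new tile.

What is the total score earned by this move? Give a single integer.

Slide down:
col 0: [0, 4, 16, 16] -> [0, 0, 4, 32]  score +32 (running 32)
col 1: [0, 16, 0, 32] -> [0, 0, 16, 32]  score +0 (running 32)
col 2: [0, 0, 0, 0] -> [0, 0, 0, 0]  score +0 (running 32)
col 3: [8, 64, 0, 4] -> [0, 8, 64, 4]  score +0 (running 32)
Board after move:
 0  0  0  0
 0  0  0  8
 4 16  0 64
32 32  0  4

Answer: 32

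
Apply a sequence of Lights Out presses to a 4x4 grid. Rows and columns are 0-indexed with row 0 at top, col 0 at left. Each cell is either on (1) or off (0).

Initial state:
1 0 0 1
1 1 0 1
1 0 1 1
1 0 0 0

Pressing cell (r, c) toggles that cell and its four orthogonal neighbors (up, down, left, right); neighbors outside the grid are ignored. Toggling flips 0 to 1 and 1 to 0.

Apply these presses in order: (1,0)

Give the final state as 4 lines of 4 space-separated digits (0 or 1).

After press 1 at (1,0):
0 0 0 1
0 0 0 1
0 0 1 1
1 0 0 0

Answer: 0 0 0 1
0 0 0 1
0 0 1 1
1 0 0 0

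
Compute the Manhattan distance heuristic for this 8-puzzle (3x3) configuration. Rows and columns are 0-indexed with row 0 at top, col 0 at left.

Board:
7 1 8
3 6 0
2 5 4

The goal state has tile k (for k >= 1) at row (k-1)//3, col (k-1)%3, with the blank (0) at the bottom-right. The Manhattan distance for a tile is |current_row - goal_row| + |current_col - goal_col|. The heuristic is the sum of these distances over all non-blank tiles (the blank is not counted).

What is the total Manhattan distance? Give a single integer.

Answer: 17

Derivation:
Tile 7: at (0,0), goal (2,0), distance |0-2|+|0-0| = 2
Tile 1: at (0,1), goal (0,0), distance |0-0|+|1-0| = 1
Tile 8: at (0,2), goal (2,1), distance |0-2|+|2-1| = 3
Tile 3: at (1,0), goal (0,2), distance |1-0|+|0-2| = 3
Tile 6: at (1,1), goal (1,2), distance |1-1|+|1-2| = 1
Tile 2: at (2,0), goal (0,1), distance |2-0|+|0-1| = 3
Tile 5: at (2,1), goal (1,1), distance |2-1|+|1-1| = 1
Tile 4: at (2,2), goal (1,0), distance |2-1|+|2-0| = 3
Sum: 2 + 1 + 3 + 3 + 1 + 3 + 1 + 3 = 17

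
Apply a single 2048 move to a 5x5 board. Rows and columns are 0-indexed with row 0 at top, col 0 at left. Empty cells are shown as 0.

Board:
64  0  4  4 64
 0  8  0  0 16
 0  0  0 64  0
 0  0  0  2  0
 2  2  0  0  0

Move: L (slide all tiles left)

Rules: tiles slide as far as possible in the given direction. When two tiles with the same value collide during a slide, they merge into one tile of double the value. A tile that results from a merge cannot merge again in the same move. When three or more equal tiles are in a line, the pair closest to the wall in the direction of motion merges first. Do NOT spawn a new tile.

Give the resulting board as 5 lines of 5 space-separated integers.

Slide left:
row 0: [64, 0, 4, 4, 64] -> [64, 8, 64, 0, 0]
row 1: [0, 8, 0, 0, 16] -> [8, 16, 0, 0, 0]
row 2: [0, 0, 0, 64, 0] -> [64, 0, 0, 0, 0]
row 3: [0, 0, 0, 2, 0] -> [2, 0, 0, 0, 0]
row 4: [2, 2, 0, 0, 0] -> [4, 0, 0, 0, 0]

Answer: 64  8 64  0  0
 8 16  0  0  0
64  0  0  0  0
 2  0  0  0  0
 4  0  0  0  0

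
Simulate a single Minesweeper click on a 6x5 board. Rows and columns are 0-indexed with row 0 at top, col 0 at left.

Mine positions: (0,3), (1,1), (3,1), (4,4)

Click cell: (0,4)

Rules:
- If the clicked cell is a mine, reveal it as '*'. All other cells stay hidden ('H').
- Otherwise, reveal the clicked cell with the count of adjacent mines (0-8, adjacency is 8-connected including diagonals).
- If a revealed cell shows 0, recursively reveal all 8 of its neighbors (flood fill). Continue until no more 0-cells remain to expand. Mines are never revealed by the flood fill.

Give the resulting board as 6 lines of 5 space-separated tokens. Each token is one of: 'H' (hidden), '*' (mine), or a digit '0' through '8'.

H H H H 1
H H H H H
H H H H H
H H H H H
H H H H H
H H H H H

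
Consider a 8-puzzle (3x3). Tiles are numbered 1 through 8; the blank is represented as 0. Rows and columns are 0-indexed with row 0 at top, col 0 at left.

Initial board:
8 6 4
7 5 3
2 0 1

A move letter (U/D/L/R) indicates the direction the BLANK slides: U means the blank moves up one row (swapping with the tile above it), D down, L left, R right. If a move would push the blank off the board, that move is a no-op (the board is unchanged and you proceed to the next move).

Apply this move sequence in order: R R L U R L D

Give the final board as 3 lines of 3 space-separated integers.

Answer: 8 6 4
7 5 3
2 0 1

Derivation:
After move 1 (R):
8 6 4
7 5 3
2 1 0

After move 2 (R):
8 6 4
7 5 3
2 1 0

After move 3 (L):
8 6 4
7 5 3
2 0 1

After move 4 (U):
8 6 4
7 0 3
2 5 1

After move 5 (R):
8 6 4
7 3 0
2 5 1

After move 6 (L):
8 6 4
7 0 3
2 5 1

After move 7 (D):
8 6 4
7 5 3
2 0 1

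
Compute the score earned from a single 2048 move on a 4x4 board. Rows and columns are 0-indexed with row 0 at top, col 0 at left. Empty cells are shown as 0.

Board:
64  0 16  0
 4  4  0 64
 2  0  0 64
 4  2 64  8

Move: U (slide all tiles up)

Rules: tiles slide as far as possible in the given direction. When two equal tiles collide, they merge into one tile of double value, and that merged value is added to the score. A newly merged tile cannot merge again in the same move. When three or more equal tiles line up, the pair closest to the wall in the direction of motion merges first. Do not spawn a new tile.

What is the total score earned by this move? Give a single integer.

Answer: 128

Derivation:
Slide up:
col 0: [64, 4, 2, 4] -> [64, 4, 2, 4]  score +0 (running 0)
col 1: [0, 4, 0, 2] -> [4, 2, 0, 0]  score +0 (running 0)
col 2: [16, 0, 0, 64] -> [16, 64, 0, 0]  score +0 (running 0)
col 3: [0, 64, 64, 8] -> [128, 8, 0, 0]  score +128 (running 128)
Board after move:
 64   4  16 128
  4   2  64   8
  2   0   0   0
  4   0   0   0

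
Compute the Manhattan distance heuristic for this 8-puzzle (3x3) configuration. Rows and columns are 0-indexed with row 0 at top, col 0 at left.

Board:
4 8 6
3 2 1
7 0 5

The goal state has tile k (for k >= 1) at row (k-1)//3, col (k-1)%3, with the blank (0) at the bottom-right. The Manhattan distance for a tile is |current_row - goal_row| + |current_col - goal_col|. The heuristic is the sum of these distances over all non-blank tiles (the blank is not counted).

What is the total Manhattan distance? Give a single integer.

Tile 4: (0,0)->(1,0) = 1
Tile 8: (0,1)->(2,1) = 2
Tile 6: (0,2)->(1,2) = 1
Tile 3: (1,0)->(0,2) = 3
Tile 2: (1,1)->(0,1) = 1
Tile 1: (1,2)->(0,0) = 3
Tile 7: (2,0)->(2,0) = 0
Tile 5: (2,2)->(1,1) = 2
Sum: 1 + 2 + 1 + 3 + 1 + 3 + 0 + 2 = 13

Answer: 13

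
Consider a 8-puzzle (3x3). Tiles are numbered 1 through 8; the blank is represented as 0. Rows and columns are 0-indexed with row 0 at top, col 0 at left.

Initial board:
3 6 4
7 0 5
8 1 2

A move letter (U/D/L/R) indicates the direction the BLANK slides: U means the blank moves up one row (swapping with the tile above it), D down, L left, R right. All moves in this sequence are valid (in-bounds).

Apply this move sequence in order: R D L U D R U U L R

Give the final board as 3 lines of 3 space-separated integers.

Answer: 3 6 0
7 5 4
8 1 2

Derivation:
After move 1 (R):
3 6 4
7 5 0
8 1 2

After move 2 (D):
3 6 4
7 5 2
8 1 0

After move 3 (L):
3 6 4
7 5 2
8 0 1

After move 4 (U):
3 6 4
7 0 2
8 5 1

After move 5 (D):
3 6 4
7 5 2
8 0 1

After move 6 (R):
3 6 4
7 5 2
8 1 0

After move 7 (U):
3 6 4
7 5 0
8 1 2

After move 8 (U):
3 6 0
7 5 4
8 1 2

After move 9 (L):
3 0 6
7 5 4
8 1 2

After move 10 (R):
3 6 0
7 5 4
8 1 2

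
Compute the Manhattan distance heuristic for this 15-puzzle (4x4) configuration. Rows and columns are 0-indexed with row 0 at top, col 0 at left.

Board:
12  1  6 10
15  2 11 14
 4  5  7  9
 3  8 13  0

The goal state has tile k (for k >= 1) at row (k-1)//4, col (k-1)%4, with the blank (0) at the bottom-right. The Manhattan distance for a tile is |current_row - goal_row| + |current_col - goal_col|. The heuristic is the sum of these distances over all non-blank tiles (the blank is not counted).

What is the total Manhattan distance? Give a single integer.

Tile 12: at (0,0), goal (2,3), distance |0-2|+|0-3| = 5
Tile 1: at (0,1), goal (0,0), distance |0-0|+|1-0| = 1
Tile 6: at (0,2), goal (1,1), distance |0-1|+|2-1| = 2
Tile 10: at (0,3), goal (2,1), distance |0-2|+|3-1| = 4
Tile 15: at (1,0), goal (3,2), distance |1-3|+|0-2| = 4
Tile 2: at (1,1), goal (0,1), distance |1-0|+|1-1| = 1
Tile 11: at (1,2), goal (2,2), distance |1-2|+|2-2| = 1
Tile 14: at (1,3), goal (3,1), distance |1-3|+|3-1| = 4
Tile 4: at (2,0), goal (0,3), distance |2-0|+|0-3| = 5
Tile 5: at (2,1), goal (1,0), distance |2-1|+|1-0| = 2
Tile 7: at (2,2), goal (1,2), distance |2-1|+|2-2| = 1
Tile 9: at (2,3), goal (2,0), distance |2-2|+|3-0| = 3
Tile 3: at (3,0), goal (0,2), distance |3-0|+|0-2| = 5
Tile 8: at (3,1), goal (1,3), distance |3-1|+|1-3| = 4
Tile 13: at (3,2), goal (3,0), distance |3-3|+|2-0| = 2
Sum: 5 + 1 + 2 + 4 + 4 + 1 + 1 + 4 + 5 + 2 + 1 + 3 + 5 + 4 + 2 = 44

Answer: 44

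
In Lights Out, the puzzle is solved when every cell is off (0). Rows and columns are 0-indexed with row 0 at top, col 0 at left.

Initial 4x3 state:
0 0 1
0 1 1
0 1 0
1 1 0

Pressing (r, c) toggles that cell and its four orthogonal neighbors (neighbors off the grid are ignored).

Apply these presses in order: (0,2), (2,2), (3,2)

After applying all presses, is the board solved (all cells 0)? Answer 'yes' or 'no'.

Answer: no

Derivation:
After press 1 at (0,2):
0 1 0
0 1 0
0 1 0
1 1 0

After press 2 at (2,2):
0 1 0
0 1 1
0 0 1
1 1 1

After press 3 at (3,2):
0 1 0
0 1 1
0 0 0
1 0 0

Lights still on: 4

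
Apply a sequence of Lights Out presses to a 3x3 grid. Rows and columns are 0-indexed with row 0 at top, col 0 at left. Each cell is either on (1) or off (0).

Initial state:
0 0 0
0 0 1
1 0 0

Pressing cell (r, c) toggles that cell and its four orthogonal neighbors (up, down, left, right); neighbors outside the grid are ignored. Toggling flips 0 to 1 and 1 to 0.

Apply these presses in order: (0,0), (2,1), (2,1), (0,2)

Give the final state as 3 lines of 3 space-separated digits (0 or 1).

Answer: 1 0 1
1 0 0
1 0 0

Derivation:
After press 1 at (0,0):
1 1 0
1 0 1
1 0 0

After press 2 at (2,1):
1 1 0
1 1 1
0 1 1

After press 3 at (2,1):
1 1 0
1 0 1
1 0 0

After press 4 at (0,2):
1 0 1
1 0 0
1 0 0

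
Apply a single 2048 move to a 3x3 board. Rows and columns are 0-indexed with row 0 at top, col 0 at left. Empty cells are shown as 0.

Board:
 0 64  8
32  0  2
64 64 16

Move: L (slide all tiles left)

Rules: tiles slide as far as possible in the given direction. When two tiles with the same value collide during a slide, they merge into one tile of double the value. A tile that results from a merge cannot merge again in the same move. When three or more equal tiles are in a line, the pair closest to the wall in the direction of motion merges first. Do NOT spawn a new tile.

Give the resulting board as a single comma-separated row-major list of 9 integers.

Answer: 64, 8, 0, 32, 2, 0, 128, 16, 0

Derivation:
Slide left:
row 0: [0, 64, 8] -> [64, 8, 0]
row 1: [32, 0, 2] -> [32, 2, 0]
row 2: [64, 64, 16] -> [128, 16, 0]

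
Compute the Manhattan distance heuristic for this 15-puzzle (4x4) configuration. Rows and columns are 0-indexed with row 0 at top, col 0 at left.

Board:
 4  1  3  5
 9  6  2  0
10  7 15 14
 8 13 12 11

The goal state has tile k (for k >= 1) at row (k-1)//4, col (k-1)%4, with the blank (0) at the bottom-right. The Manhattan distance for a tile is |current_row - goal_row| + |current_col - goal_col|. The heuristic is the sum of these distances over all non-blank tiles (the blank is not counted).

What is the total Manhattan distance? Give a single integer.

Answer: 28

Derivation:
Tile 4: at (0,0), goal (0,3), distance |0-0|+|0-3| = 3
Tile 1: at (0,1), goal (0,0), distance |0-0|+|1-0| = 1
Tile 3: at (0,2), goal (0,2), distance |0-0|+|2-2| = 0
Tile 5: at (0,3), goal (1,0), distance |0-1|+|3-0| = 4
Tile 9: at (1,0), goal (2,0), distance |1-2|+|0-0| = 1
Tile 6: at (1,1), goal (1,1), distance |1-1|+|1-1| = 0
Tile 2: at (1,2), goal (0,1), distance |1-0|+|2-1| = 2
Tile 10: at (2,0), goal (2,1), distance |2-2|+|0-1| = 1
Tile 7: at (2,1), goal (1,2), distance |2-1|+|1-2| = 2
Tile 15: at (2,2), goal (3,2), distance |2-3|+|2-2| = 1
Tile 14: at (2,3), goal (3,1), distance |2-3|+|3-1| = 3
Tile 8: at (3,0), goal (1,3), distance |3-1|+|0-3| = 5
Tile 13: at (3,1), goal (3,0), distance |3-3|+|1-0| = 1
Tile 12: at (3,2), goal (2,3), distance |3-2|+|2-3| = 2
Tile 11: at (3,3), goal (2,2), distance |3-2|+|3-2| = 2
Sum: 3 + 1 + 0 + 4 + 1 + 0 + 2 + 1 + 2 + 1 + 3 + 5 + 1 + 2 + 2 = 28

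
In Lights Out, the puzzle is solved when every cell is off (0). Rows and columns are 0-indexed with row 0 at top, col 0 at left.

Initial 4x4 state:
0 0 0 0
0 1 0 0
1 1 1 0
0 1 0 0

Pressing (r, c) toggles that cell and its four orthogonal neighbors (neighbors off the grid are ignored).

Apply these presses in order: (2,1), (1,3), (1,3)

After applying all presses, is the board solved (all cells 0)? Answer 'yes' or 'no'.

Answer: yes

Derivation:
After press 1 at (2,1):
0 0 0 0
0 0 0 0
0 0 0 0
0 0 0 0

After press 2 at (1,3):
0 0 0 1
0 0 1 1
0 0 0 1
0 0 0 0

After press 3 at (1,3):
0 0 0 0
0 0 0 0
0 0 0 0
0 0 0 0

Lights still on: 0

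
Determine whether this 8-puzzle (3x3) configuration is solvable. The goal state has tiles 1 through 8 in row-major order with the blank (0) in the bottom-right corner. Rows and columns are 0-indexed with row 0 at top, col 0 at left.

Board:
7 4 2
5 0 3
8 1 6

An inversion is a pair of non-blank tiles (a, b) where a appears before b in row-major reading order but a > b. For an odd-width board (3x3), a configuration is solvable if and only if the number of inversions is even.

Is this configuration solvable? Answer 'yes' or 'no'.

Answer: no

Derivation:
Inversions (pairs i<j in row-major order where tile[i] > tile[j] > 0): 15
15 is odd, so the puzzle is not solvable.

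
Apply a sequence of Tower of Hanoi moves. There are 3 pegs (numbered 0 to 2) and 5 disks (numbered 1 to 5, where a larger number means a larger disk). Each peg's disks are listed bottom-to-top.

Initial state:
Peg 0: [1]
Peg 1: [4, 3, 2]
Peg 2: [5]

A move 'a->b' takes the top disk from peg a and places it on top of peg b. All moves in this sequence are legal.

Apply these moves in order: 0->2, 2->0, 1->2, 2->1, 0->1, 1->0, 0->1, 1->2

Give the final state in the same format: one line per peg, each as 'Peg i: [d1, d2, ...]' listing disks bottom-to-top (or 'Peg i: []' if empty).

Answer: Peg 0: []
Peg 1: [4, 3, 2]
Peg 2: [5, 1]

Derivation:
After move 1 (0->2):
Peg 0: []
Peg 1: [4, 3, 2]
Peg 2: [5, 1]

After move 2 (2->0):
Peg 0: [1]
Peg 1: [4, 3, 2]
Peg 2: [5]

After move 3 (1->2):
Peg 0: [1]
Peg 1: [4, 3]
Peg 2: [5, 2]

After move 4 (2->1):
Peg 0: [1]
Peg 1: [4, 3, 2]
Peg 2: [5]

After move 5 (0->1):
Peg 0: []
Peg 1: [4, 3, 2, 1]
Peg 2: [5]

After move 6 (1->0):
Peg 0: [1]
Peg 1: [4, 3, 2]
Peg 2: [5]

After move 7 (0->1):
Peg 0: []
Peg 1: [4, 3, 2, 1]
Peg 2: [5]

After move 8 (1->2):
Peg 0: []
Peg 1: [4, 3, 2]
Peg 2: [5, 1]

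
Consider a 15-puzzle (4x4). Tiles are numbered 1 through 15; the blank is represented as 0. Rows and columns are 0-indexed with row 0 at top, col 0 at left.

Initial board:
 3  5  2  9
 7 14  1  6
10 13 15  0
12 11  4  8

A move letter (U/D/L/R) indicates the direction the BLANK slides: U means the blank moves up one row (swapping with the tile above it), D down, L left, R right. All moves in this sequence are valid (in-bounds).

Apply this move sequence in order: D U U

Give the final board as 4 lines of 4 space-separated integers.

After move 1 (D):
 3  5  2  9
 7 14  1  6
10 13 15  8
12 11  4  0

After move 2 (U):
 3  5  2  9
 7 14  1  6
10 13 15  0
12 11  4  8

After move 3 (U):
 3  5  2  9
 7 14  1  0
10 13 15  6
12 11  4  8

Answer:  3  5  2  9
 7 14  1  0
10 13 15  6
12 11  4  8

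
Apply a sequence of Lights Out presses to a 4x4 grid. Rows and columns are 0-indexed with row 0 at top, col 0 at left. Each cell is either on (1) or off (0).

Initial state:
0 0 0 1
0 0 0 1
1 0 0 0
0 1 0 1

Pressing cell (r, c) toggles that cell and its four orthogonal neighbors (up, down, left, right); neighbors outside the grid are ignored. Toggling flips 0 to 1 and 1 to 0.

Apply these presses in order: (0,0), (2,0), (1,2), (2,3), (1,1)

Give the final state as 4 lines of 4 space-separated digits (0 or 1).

Answer: 1 0 1 1
1 0 0 1
0 0 0 1
1 1 0 0

Derivation:
After press 1 at (0,0):
1 1 0 1
1 0 0 1
1 0 0 0
0 1 0 1

After press 2 at (2,0):
1 1 0 1
0 0 0 1
0 1 0 0
1 1 0 1

After press 3 at (1,2):
1 1 1 1
0 1 1 0
0 1 1 0
1 1 0 1

After press 4 at (2,3):
1 1 1 1
0 1 1 1
0 1 0 1
1 1 0 0

After press 5 at (1,1):
1 0 1 1
1 0 0 1
0 0 0 1
1 1 0 0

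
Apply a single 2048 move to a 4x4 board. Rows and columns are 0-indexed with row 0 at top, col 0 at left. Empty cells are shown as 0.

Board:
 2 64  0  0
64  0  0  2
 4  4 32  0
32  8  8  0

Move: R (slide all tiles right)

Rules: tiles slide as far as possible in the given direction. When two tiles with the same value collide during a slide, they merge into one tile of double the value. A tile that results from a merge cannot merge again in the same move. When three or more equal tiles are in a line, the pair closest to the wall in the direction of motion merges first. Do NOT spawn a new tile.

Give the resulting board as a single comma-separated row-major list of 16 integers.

Slide right:
row 0: [2, 64, 0, 0] -> [0, 0, 2, 64]
row 1: [64, 0, 0, 2] -> [0, 0, 64, 2]
row 2: [4, 4, 32, 0] -> [0, 0, 8, 32]
row 3: [32, 8, 8, 0] -> [0, 0, 32, 16]

Answer: 0, 0, 2, 64, 0, 0, 64, 2, 0, 0, 8, 32, 0, 0, 32, 16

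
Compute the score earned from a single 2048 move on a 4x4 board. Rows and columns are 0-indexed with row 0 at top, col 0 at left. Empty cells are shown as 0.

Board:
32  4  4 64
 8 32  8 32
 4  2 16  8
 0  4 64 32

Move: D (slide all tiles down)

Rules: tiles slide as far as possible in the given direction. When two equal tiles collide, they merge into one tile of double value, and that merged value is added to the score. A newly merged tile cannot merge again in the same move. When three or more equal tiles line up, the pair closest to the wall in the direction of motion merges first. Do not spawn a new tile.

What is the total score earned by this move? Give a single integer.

Answer: 0

Derivation:
Slide down:
col 0: [32, 8, 4, 0] -> [0, 32, 8, 4]  score +0 (running 0)
col 1: [4, 32, 2, 4] -> [4, 32, 2, 4]  score +0 (running 0)
col 2: [4, 8, 16, 64] -> [4, 8, 16, 64]  score +0 (running 0)
col 3: [64, 32, 8, 32] -> [64, 32, 8, 32]  score +0 (running 0)
Board after move:
 0  4  4 64
32 32  8 32
 8  2 16  8
 4  4 64 32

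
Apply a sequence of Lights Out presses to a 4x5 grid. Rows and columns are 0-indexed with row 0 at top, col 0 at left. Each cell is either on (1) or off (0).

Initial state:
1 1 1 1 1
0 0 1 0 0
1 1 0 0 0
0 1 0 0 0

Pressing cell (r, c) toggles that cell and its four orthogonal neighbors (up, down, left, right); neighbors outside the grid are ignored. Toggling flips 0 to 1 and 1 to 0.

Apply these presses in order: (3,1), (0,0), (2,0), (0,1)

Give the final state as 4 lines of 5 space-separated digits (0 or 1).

After press 1 at (3,1):
1 1 1 1 1
0 0 1 0 0
1 0 0 0 0
1 0 1 0 0

After press 2 at (0,0):
0 0 1 1 1
1 0 1 0 0
1 0 0 0 0
1 0 1 0 0

After press 3 at (2,0):
0 0 1 1 1
0 0 1 0 0
0 1 0 0 0
0 0 1 0 0

After press 4 at (0,1):
1 1 0 1 1
0 1 1 0 0
0 1 0 0 0
0 0 1 0 0

Answer: 1 1 0 1 1
0 1 1 0 0
0 1 0 0 0
0 0 1 0 0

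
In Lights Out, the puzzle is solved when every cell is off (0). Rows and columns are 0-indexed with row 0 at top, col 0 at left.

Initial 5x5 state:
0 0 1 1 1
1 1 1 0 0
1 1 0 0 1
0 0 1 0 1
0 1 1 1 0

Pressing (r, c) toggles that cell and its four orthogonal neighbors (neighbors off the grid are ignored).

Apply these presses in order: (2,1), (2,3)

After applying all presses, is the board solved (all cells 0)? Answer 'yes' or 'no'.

After press 1 at (2,1):
0 0 1 1 1
1 0 1 0 0
0 0 1 0 1
0 1 1 0 1
0 1 1 1 0

After press 2 at (2,3):
0 0 1 1 1
1 0 1 1 0
0 0 0 1 0
0 1 1 1 1
0 1 1 1 0

Lights still on: 14

Answer: no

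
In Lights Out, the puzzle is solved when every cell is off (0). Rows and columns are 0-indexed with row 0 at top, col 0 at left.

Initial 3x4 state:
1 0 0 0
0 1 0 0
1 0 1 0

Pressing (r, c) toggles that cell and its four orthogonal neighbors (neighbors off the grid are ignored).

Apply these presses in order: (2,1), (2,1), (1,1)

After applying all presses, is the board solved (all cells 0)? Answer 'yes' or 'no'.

After press 1 at (2,1):
1 0 0 0
0 0 0 0
0 1 0 0

After press 2 at (2,1):
1 0 0 0
0 1 0 0
1 0 1 0

After press 3 at (1,1):
1 1 0 0
1 0 1 0
1 1 1 0

Lights still on: 7

Answer: no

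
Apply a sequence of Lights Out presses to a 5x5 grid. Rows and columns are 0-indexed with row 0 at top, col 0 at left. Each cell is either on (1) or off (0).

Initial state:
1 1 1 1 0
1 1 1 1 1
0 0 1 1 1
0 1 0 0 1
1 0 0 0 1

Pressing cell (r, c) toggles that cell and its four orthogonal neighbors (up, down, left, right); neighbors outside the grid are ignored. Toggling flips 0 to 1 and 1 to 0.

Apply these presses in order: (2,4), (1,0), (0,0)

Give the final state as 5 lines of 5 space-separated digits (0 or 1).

After press 1 at (2,4):
1 1 1 1 0
1 1 1 1 0
0 0 1 0 0
0 1 0 0 0
1 0 0 0 1

After press 2 at (1,0):
0 1 1 1 0
0 0 1 1 0
1 0 1 0 0
0 1 0 0 0
1 0 0 0 1

After press 3 at (0,0):
1 0 1 1 0
1 0 1 1 0
1 0 1 0 0
0 1 0 0 0
1 0 0 0 1

Answer: 1 0 1 1 0
1 0 1 1 0
1 0 1 0 0
0 1 0 0 0
1 0 0 0 1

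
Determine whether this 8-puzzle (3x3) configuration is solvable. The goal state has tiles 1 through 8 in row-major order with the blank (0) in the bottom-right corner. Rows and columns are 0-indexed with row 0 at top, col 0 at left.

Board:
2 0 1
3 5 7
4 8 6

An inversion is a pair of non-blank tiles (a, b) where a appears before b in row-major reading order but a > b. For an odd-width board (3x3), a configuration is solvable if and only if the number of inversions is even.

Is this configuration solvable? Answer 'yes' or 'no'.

Inversions (pairs i<j in row-major order where tile[i] > tile[j] > 0): 5
5 is odd, so the puzzle is not solvable.

Answer: no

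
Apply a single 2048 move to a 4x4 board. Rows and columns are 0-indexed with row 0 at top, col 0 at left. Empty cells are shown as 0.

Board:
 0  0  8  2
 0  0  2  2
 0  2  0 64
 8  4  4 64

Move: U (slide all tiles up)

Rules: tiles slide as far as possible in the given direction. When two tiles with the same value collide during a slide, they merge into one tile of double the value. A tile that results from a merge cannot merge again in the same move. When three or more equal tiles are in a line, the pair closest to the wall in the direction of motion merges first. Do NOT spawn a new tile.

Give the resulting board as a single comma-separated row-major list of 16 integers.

Slide up:
col 0: [0, 0, 0, 8] -> [8, 0, 0, 0]
col 1: [0, 0, 2, 4] -> [2, 4, 0, 0]
col 2: [8, 2, 0, 4] -> [8, 2, 4, 0]
col 3: [2, 2, 64, 64] -> [4, 128, 0, 0]

Answer: 8, 2, 8, 4, 0, 4, 2, 128, 0, 0, 4, 0, 0, 0, 0, 0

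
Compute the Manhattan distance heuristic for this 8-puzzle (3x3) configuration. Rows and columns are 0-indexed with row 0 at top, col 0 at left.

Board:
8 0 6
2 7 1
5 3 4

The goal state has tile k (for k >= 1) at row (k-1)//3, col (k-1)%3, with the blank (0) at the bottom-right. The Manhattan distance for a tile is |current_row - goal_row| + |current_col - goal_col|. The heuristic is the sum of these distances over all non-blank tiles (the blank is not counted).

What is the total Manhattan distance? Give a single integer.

Tile 8: at (0,0), goal (2,1), distance |0-2|+|0-1| = 3
Tile 6: at (0,2), goal (1,2), distance |0-1|+|2-2| = 1
Tile 2: at (1,0), goal (0,1), distance |1-0|+|0-1| = 2
Tile 7: at (1,1), goal (2,0), distance |1-2|+|1-0| = 2
Tile 1: at (1,2), goal (0,0), distance |1-0|+|2-0| = 3
Tile 5: at (2,0), goal (1,1), distance |2-1|+|0-1| = 2
Tile 3: at (2,1), goal (0,2), distance |2-0|+|1-2| = 3
Tile 4: at (2,2), goal (1,0), distance |2-1|+|2-0| = 3
Sum: 3 + 1 + 2 + 2 + 3 + 2 + 3 + 3 = 19

Answer: 19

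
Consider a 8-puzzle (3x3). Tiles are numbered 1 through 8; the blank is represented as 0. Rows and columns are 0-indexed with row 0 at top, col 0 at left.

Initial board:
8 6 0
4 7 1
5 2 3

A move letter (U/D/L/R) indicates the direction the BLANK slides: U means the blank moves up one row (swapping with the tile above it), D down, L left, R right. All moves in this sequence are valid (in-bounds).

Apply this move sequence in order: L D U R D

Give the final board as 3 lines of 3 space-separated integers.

After move 1 (L):
8 0 6
4 7 1
5 2 3

After move 2 (D):
8 7 6
4 0 1
5 2 3

After move 3 (U):
8 0 6
4 7 1
5 2 3

After move 4 (R):
8 6 0
4 7 1
5 2 3

After move 5 (D):
8 6 1
4 7 0
5 2 3

Answer: 8 6 1
4 7 0
5 2 3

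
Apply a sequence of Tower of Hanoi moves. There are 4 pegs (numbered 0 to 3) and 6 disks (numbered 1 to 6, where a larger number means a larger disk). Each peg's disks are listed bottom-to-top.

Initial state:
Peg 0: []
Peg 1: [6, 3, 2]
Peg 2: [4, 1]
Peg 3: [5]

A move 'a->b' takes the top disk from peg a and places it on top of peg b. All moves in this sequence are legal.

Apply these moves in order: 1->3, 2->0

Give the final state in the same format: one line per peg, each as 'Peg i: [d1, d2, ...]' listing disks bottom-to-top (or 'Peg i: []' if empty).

Answer: Peg 0: [1]
Peg 1: [6, 3]
Peg 2: [4]
Peg 3: [5, 2]

Derivation:
After move 1 (1->3):
Peg 0: []
Peg 1: [6, 3]
Peg 2: [4, 1]
Peg 3: [5, 2]

After move 2 (2->0):
Peg 0: [1]
Peg 1: [6, 3]
Peg 2: [4]
Peg 3: [5, 2]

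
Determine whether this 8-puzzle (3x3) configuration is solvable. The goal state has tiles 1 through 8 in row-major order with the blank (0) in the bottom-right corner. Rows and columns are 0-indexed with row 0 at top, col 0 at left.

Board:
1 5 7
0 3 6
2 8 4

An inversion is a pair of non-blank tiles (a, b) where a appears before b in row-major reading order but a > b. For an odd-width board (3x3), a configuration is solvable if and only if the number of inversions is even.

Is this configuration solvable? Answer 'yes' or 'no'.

Inversions (pairs i<j in row-major order where tile[i] > tile[j] > 0): 11
11 is odd, so the puzzle is not solvable.

Answer: no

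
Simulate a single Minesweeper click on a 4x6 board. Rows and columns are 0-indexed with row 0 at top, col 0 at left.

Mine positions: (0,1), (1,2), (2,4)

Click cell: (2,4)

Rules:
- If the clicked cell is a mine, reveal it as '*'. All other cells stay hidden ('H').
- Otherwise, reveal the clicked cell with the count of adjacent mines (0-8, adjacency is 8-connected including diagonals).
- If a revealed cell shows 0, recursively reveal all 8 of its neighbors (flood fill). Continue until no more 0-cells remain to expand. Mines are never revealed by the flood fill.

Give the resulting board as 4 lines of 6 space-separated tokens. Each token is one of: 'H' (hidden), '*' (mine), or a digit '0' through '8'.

H H H H H H
H H H H H H
H H H H * H
H H H H H H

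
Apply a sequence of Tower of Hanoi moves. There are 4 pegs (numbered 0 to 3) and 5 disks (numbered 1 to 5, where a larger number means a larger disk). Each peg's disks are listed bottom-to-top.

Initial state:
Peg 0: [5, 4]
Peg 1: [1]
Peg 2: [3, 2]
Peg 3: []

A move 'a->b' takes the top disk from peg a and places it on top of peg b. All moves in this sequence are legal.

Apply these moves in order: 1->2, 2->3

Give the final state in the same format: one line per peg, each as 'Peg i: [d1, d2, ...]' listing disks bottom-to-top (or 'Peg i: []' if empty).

After move 1 (1->2):
Peg 0: [5, 4]
Peg 1: []
Peg 2: [3, 2, 1]
Peg 3: []

After move 2 (2->3):
Peg 0: [5, 4]
Peg 1: []
Peg 2: [3, 2]
Peg 3: [1]

Answer: Peg 0: [5, 4]
Peg 1: []
Peg 2: [3, 2]
Peg 3: [1]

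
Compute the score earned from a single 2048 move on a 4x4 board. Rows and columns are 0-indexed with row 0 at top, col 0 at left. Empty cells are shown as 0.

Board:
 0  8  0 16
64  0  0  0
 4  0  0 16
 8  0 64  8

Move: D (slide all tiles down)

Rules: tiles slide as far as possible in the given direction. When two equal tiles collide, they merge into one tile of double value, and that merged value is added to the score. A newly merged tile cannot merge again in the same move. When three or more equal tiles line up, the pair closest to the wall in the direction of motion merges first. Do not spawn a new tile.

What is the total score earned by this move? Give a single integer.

Slide down:
col 0: [0, 64, 4, 8] -> [0, 64, 4, 8]  score +0 (running 0)
col 1: [8, 0, 0, 0] -> [0, 0, 0, 8]  score +0 (running 0)
col 2: [0, 0, 0, 64] -> [0, 0, 0, 64]  score +0 (running 0)
col 3: [16, 0, 16, 8] -> [0, 0, 32, 8]  score +32 (running 32)
Board after move:
 0  0  0  0
64  0  0  0
 4  0  0 32
 8  8 64  8

Answer: 32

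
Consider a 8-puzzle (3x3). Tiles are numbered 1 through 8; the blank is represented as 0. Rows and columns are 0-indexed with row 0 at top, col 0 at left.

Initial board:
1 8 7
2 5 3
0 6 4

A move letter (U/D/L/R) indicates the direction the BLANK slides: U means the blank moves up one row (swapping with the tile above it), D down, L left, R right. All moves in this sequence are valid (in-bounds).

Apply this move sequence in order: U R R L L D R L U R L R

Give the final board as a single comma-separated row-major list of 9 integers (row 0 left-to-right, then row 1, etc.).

After move 1 (U):
1 8 7
0 5 3
2 6 4

After move 2 (R):
1 8 7
5 0 3
2 6 4

After move 3 (R):
1 8 7
5 3 0
2 6 4

After move 4 (L):
1 8 7
5 0 3
2 6 4

After move 5 (L):
1 8 7
0 5 3
2 6 4

After move 6 (D):
1 8 7
2 5 3
0 6 4

After move 7 (R):
1 8 7
2 5 3
6 0 4

After move 8 (L):
1 8 7
2 5 3
0 6 4

After move 9 (U):
1 8 7
0 5 3
2 6 4

After move 10 (R):
1 8 7
5 0 3
2 6 4

After move 11 (L):
1 8 7
0 5 3
2 6 4

After move 12 (R):
1 8 7
5 0 3
2 6 4

Answer: 1, 8, 7, 5, 0, 3, 2, 6, 4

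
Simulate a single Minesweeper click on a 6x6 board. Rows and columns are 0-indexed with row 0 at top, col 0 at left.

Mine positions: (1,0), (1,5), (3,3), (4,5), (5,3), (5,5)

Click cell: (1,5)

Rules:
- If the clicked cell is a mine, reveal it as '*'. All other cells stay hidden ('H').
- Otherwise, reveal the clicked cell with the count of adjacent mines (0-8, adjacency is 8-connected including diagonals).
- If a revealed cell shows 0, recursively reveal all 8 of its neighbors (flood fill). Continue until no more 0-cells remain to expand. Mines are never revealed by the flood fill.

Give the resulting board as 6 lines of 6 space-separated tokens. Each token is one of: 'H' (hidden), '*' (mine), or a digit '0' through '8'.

H H H H H H
H H H H H *
H H H H H H
H H H H H H
H H H H H H
H H H H H H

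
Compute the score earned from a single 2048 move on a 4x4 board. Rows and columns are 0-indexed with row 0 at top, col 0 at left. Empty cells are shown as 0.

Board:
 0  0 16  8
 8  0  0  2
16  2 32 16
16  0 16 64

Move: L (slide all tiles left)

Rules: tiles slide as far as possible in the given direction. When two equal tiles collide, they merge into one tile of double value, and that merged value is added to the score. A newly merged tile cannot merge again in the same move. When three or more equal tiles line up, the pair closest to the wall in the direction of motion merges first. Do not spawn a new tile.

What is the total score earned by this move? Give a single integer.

Slide left:
row 0: [0, 0, 16, 8] -> [16, 8, 0, 0]  score +0 (running 0)
row 1: [8, 0, 0, 2] -> [8, 2, 0, 0]  score +0 (running 0)
row 2: [16, 2, 32, 16] -> [16, 2, 32, 16]  score +0 (running 0)
row 3: [16, 0, 16, 64] -> [32, 64, 0, 0]  score +32 (running 32)
Board after move:
16  8  0  0
 8  2  0  0
16  2 32 16
32 64  0  0

Answer: 32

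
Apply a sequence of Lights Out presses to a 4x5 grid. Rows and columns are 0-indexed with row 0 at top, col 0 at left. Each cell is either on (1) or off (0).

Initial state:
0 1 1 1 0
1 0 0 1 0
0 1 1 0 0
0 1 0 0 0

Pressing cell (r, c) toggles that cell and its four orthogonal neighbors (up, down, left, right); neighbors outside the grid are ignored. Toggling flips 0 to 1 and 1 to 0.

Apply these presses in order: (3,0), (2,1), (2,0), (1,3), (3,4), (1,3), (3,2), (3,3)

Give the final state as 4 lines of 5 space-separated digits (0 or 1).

Answer: 0 1 1 1 0
0 1 0 1 0
1 1 1 1 1
0 0 0 1 0

Derivation:
After press 1 at (3,0):
0 1 1 1 0
1 0 0 1 0
1 1 1 0 0
1 0 0 0 0

After press 2 at (2,1):
0 1 1 1 0
1 1 0 1 0
0 0 0 0 0
1 1 0 0 0

After press 3 at (2,0):
0 1 1 1 0
0 1 0 1 0
1 1 0 0 0
0 1 0 0 0

After press 4 at (1,3):
0 1 1 0 0
0 1 1 0 1
1 1 0 1 0
0 1 0 0 0

After press 5 at (3,4):
0 1 1 0 0
0 1 1 0 1
1 1 0 1 1
0 1 0 1 1

After press 6 at (1,3):
0 1 1 1 0
0 1 0 1 0
1 1 0 0 1
0 1 0 1 1

After press 7 at (3,2):
0 1 1 1 0
0 1 0 1 0
1 1 1 0 1
0 0 1 0 1

After press 8 at (3,3):
0 1 1 1 0
0 1 0 1 0
1 1 1 1 1
0 0 0 1 0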